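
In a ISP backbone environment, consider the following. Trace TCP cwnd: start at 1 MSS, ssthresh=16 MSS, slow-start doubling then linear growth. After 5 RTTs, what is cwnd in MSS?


RTT 0: cwnd = 1 MSS (initial)
RTT 1: cwnd = 2 MSS (slow start, doubled)
RTT 2: cwnd = 4 MSS (slow start, doubled)
RTT 3: cwnd = 8 MSS (slow start, doubled)
RTT 4: cwnd = 16 MSS (slow start, doubled)
RTT 5: cwnd = 17 MSS (congestion avoidance, +1)

17


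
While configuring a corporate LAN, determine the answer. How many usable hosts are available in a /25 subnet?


Given: subnet mask /25
Host bits = 32 - 25 = 7
Total addresses = 2^7 = 128
Usable hosts = 128 - 2 (network + broadcast) = 126

126


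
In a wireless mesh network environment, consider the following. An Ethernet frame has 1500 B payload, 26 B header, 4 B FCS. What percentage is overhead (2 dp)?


Given: payload = 1500 B, header = 26 B, trailer = 4 B
Overhead bytes = header + trailer = 26 + 4 = 30
Total frame = payload + overhead = 1500 + 30 = 1530
Overhead % = 30 / 1530 * 100 = 1.9608% -> 1.96% (2 dp)

1.96


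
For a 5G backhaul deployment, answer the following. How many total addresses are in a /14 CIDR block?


Given: CIDR prefix /14
Host bits = 32 - 14 = 18
Total addresses = 2^18 = 262144

262144


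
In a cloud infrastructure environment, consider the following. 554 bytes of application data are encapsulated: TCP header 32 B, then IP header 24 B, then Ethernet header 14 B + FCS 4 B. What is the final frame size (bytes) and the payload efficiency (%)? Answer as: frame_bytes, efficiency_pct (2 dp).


TCP segment = 554 + 32 = 586 B
IP packet = 586 + 24 = 610 B
Ethernet frame = 610 + 14 + 4 = 628 B
Efficiency = app / frame = 554 / 628 = 0.882166 = 88.2166% -> 88.22% (2 dp)

628, 88.22


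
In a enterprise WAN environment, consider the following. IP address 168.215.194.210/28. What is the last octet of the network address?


Given: IP = 168.215.194.210, prefix = /28
Subnet mask = 255.255.255.240
Last octet of IP: 210
Last octet of mask: 240
Network last octet = 210 AND 240 = 208

208


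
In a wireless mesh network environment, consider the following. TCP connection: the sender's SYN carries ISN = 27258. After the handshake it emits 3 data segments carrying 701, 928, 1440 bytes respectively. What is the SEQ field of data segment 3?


The SYN occupies sequence number ISN = 27258, so the first data byte is ISN + 1 = 27259.
SEQ of data segment i = (ISN + 1) + sum of payload sizes of segments 1..i-1.
Segment 1: SEQ = 27259, payload = 701 bytes
Segment 2: SEQ = 27960, payload = 928 bytes
Segment 3: SEQ = 28888, payload = 1440 bytes
SEQ of segment 3 = 27259 + 701 + 928 = 28888

28888


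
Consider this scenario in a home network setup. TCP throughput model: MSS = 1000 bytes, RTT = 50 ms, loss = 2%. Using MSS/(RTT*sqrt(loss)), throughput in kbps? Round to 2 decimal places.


Given: MSS = 1000 bytes, RTT = 50 ms, loss = 2%
RTT in seconds = 50 / 1000 = 0.05
Loss rate = 2% = 0.02
sqrt(loss) = sqrt(0.02) = 0.141421356237
Throughput (bytes/s) = 1000 / (0.05 * 0.141421356237) = 141421.3562
Throughput (kbps) = 141421.3562 * 8 / 1000 = 1131.370850 -> 1131.37 kbps (2 dp)

1131.37


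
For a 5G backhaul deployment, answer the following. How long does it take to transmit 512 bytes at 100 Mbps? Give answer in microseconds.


Given: packet = 512 bytes, bandwidth = 100 Mbps
Packet in bits = 512 * 8 = 4096 bits
Bandwidth = 100 * 10^6 = 100000000 bps
Time = 4096 / 100000000 seconds
Time in us = 4096 * 10^6 / 100000000 = 40.96

40.96


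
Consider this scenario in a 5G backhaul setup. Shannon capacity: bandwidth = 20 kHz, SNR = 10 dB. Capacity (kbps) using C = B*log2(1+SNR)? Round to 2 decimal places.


Given: B = 20 kHz, SNR = 10 dB
SNR linear = 10^(10/10) = 10
1 + SNR = 11
log2(11) = 3.4594316186
C = 20 * 1000 * 3.4594316186 = 69188.6324 bps
C = 69.188632 kbps -> 69.19 kbps (2 dp)

69.19


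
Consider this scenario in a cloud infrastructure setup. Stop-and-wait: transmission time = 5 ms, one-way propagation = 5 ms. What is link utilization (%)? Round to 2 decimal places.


Given: Ttrans = 5 ms, Tprop = 5 ms
RTT = 2 * Tprop = 2 * 5 = 10 ms
U = Ttrans / (Ttrans + RTT)
U = 5 / (5 + 10)
U = 5 / 15 = 0.333333
U% = 33.33%

33.33


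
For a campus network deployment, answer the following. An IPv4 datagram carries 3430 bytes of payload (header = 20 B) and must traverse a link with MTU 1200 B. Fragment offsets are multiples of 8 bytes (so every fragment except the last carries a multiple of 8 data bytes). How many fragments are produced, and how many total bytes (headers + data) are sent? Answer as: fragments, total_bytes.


Max data per non-final fragment = floor((MTU - header)/8)*8 = floor((1200 - 20)/8)*8 = floor(1180/8)*8 = 1176 B
Final fragment needs no 8-byte alignment: it can carry up to MTU - header = 1180 B
Non-final fragments needed = ceil((payload - 1180) / 1176) = ceil(2250/1176) = ceil(1.9133) = 2
Number of fragments = 2 + 1 = 3
Fragment sizes (data): 2 * 1176 B + 1078 B (last, 1078 <= 1180 OK)
Total bytes sent = payload + n_frags * header = 3430 + 3*20 = 3430 + 60 = 3490 B

3, 3490


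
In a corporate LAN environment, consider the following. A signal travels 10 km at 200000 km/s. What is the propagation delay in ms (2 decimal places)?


Given: distance = 10 km, speed = 200000 km/s
Delay = distance / speed = 10 / 200000 seconds
Delay in ms = 10 * 1000 / 200000
Delay = 0.0500 ms
Rounded to 2 dp = 0.05 ms

0.05


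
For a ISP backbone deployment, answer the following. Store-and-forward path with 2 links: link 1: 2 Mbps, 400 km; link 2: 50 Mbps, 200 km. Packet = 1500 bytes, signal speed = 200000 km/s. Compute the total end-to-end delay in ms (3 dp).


Packet = 1500 bytes = 12000 bits. Store-and-forward: sum (t_trans + t_prop) per link.
Link 1: t_trans = 12000/(2*10^6) s = 6.0000 ms; t_prop = 400/200000 s = 2.0000 ms; subtotal = 8.0000 ms
Link 2: t_trans = 12000/(50*10^6) s = 0.2400 ms; t_prop = 200/200000 s = 1.0000 ms; subtotal = 1.2400 ms
End-to-end = 8.0000 + 1.2400 = 9.2400 ms -> 9.240 ms (3 dp)

9.240


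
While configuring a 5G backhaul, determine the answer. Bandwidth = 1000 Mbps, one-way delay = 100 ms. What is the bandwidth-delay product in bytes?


Given: bandwidth = 1000 Mbps, delay = 100 ms
BDP in bits = 1000 * 10^6 * 100 / 1000
BDP in bits = 100000000
BDP in bytes = 100000000 / 8 = 12500000

12500000


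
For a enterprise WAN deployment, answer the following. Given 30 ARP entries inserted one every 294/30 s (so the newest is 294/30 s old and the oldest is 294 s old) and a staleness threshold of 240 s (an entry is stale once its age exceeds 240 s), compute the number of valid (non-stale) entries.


Ages are k * 294/30 s for k = 1..30 (spacing = 9.8000 s).
Entry k is valid iff k * 294/30 <= 240 iff k <= 30 * 240 / 294 = 24.4898
n_valid = floor(24.4898) = 24
(n_stale = 30 - 24 = 6)

24


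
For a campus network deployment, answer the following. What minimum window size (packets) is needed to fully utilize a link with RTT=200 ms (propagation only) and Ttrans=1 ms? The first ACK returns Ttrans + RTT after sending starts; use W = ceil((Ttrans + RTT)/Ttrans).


Given: Ttrans = 1 ms, RTT = 200 ms (= 2 * Tprop, Tprop = 100 ms)
Time until first ACK returns = Ttrans + RTT = 1 + 200 = 201 ms
Need W * Ttrans >= Ttrans + RTT  ->  W >= (Ttrans + RTT) / Ttrans
(Ttrans + RTT) / Ttrans = 201 / 1 = 201
W_min = ceil(201) = 201

201


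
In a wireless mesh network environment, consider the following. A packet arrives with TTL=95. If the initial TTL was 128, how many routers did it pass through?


Given: initial TTL = 128, received TTL = 95
Hops = initial TTL - received TTL
Hops = 128 - 95 = 33

33


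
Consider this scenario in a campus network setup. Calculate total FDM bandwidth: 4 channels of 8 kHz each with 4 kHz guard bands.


Given: 4 channels, 8 kHz each, guard = 4 kHz
Channel bandwidth = 4 * 8 = 32 kHz
Guard bands = 3 gaps * 4 kHz = 12 kHz
Total = 32 + 12 = 44 kHz

44


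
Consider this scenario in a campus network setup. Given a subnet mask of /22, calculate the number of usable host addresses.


Given: subnet mask /22
Host bits = 32 - 22 = 10
Total addresses = 2^10 = 1024
Usable hosts = 1024 - 2 (network + broadcast) = 1022

1022


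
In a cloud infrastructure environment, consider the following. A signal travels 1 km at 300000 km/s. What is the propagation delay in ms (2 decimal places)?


Given: distance = 1 km, speed = 300000 km/s
Delay = distance / speed = 1 / 300000 seconds
Delay in ms = 1 * 1000 / 300000
Delay = 0.0033 ms
Rounded to 2 dp = 0.00 ms

0.00


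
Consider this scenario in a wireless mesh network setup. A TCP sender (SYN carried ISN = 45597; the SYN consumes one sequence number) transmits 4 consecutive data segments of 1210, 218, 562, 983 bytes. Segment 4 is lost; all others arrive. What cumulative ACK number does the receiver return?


SYN uses sequence number 45597; first data byte = ISN + 1 = 45598.
Segment 1: SEQ = 45598, len = 1210 B, covers [45598, 46807]
Segment 2: SEQ = 46808, len = 218 B, covers [46808, 47025]
Segment 3: SEQ = 47026, len = 562 B, covers [47026, 47587]
Segment 4: SEQ = 47588, len = 983 B, covers [47588, 48570] [LOST]
In-order data received: bytes [45598, 47587] (segments 1..3).
Segment 4 missing -> gap begins at byte 47588.
Cumulative ACK = next expected in-order byte = 45598 + 1210 + 218 + 562 = 47588

47588


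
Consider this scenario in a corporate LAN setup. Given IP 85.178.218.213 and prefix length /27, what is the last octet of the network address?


Given: IP = 85.178.218.213, prefix = /27
Subnet mask = 255.255.255.224
Last octet of IP: 213
Last octet of mask: 224
Network last octet = 213 AND 224 = 192

192


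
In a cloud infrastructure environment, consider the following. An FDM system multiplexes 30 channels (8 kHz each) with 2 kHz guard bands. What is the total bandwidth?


Given: 30 channels, 8 kHz each, guard = 2 kHz
Channel bandwidth = 30 * 8 = 240 kHz
Guard bands = 29 gaps * 2 kHz = 58 kHz
Total = 240 + 58 = 298 kHz

298


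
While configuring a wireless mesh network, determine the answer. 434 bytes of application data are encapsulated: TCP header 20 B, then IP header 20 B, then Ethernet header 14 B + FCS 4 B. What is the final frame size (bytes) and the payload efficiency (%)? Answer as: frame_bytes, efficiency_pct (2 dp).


TCP segment = 434 + 20 = 454 B
IP packet = 454 + 20 = 474 B
Ethernet frame = 474 + 14 + 4 = 492 B
Efficiency = app / frame = 434 / 492 = 0.882114 = 88.2114% -> 88.21% (2 dp)

492, 88.21


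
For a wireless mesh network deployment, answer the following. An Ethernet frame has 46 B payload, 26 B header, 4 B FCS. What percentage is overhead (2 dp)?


Given: payload = 46 B, header = 26 B, trailer = 4 B
Overhead bytes = header + trailer = 26 + 4 = 30
Total frame = payload + overhead = 46 + 30 = 76
Overhead % = 30 / 76 * 100 = 39.4737% -> 39.47% (2 dp)

39.47


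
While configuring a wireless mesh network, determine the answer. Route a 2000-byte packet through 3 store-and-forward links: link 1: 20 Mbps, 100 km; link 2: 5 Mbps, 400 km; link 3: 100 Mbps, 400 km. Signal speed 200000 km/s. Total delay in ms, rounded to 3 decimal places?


Packet = 2000 bytes = 16000 bits. Store-and-forward: sum (t_trans + t_prop) per link.
Link 1: t_trans = 16000/(20*10^6) s = 0.8000 ms; t_prop = 100/200000 s = 0.5000 ms; subtotal = 1.3000 ms
Link 2: t_trans = 16000/(5*10^6) s = 3.2000 ms; t_prop = 400/200000 s = 2.0000 ms; subtotal = 5.2000 ms
Link 3: t_trans = 16000/(100*10^6) s = 0.1600 ms; t_prop = 400/200000 s = 2.0000 ms; subtotal = 2.1600 ms
End-to-end = 1.3000 + 5.2000 + 2.1600 = 8.6600 ms -> 8.660 ms (3 dp)

8.660


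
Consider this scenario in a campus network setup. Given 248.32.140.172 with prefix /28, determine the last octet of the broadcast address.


Given: IP = 248.32.140.172, prefix = /28
Host bits = 32 - 28 = 4
Network last octet = 172 AND mask = 160
Host part size = 2^4 - 1 = 15
Broadcast last octet = 160 OR 15 = 175

175


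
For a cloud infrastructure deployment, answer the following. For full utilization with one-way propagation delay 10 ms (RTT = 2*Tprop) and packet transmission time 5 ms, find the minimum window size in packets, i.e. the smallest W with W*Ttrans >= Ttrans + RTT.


Given: Ttrans = 5 ms, RTT = 20 ms (= 2 * Tprop, Tprop = 10 ms)
Time until first ACK returns = Ttrans + RTT = 5 + 20 = 25 ms
Need W * Ttrans >= Ttrans + RTT  ->  W >= (Ttrans + RTT) / Ttrans
(Ttrans + RTT) / Ttrans = 25 / 5 = 5
W_min = ceil(5) = 5

5


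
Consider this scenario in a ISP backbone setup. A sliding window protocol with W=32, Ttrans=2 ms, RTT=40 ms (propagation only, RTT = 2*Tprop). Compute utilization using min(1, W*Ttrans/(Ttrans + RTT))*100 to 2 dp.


Given: W = 32, Ttrans = 2 ms, RTT = 40 ms (= 2 * Tprop, Tprop = 20 ms)
Cycle time = Ttrans + RTT = 2 + 40 = 42 ms (first packet sent until its ACK returns)
W * Ttrans = 32 * 2 = 64 ms of sending per cycle
W * Ttrans / (Ttrans + RTT) = 64 / 42 = 1.523810
U = min(1, 1.523810) = 1.000000
U% = 100.00%

100.00


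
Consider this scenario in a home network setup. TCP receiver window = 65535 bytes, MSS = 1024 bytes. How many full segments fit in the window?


Given: RWND = 65535 bytes, MSS = 1024 bytes
Full segments = floor(RWND / MSS)
Full segments = floor(65535 / 1024)
Full segments = floor(63.999) = 63

63


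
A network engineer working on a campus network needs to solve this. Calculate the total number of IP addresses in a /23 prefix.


Given: CIDR prefix /23
Host bits = 32 - 23 = 9
Total addresses = 2^9 = 512

512


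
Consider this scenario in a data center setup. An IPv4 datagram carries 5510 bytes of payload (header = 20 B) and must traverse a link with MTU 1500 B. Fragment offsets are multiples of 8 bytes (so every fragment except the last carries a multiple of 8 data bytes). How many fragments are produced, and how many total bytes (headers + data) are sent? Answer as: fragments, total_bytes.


Max data per non-final fragment = floor((MTU - header)/8)*8 = floor((1500 - 20)/8)*8 = floor(1480/8)*8 = 1480 B
Final fragment needs no 8-byte alignment: it can carry up to MTU - header = 1480 B
Non-final fragments needed = ceil((payload - 1480) / 1480) = ceil(4030/1480) = ceil(2.7230) = 3
Number of fragments = 3 + 1 = 4
Fragment sizes (data): 3 * 1480 B + 1070 B (last, 1070 <= 1480 OK)
Total bytes sent = payload + n_frags * header = 5510 + 4*20 = 5510 + 80 = 5590 B

4, 5590


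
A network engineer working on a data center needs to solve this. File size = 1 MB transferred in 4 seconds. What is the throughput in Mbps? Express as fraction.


Given: file = 1 MB, time = 4 s
File in Mb = 1 * 8 = 8 Mb
Throughput = 8 / 4 Mbps
Throughput = 2 Mbps

2


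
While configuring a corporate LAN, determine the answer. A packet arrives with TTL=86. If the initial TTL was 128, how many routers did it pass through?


Given: initial TTL = 128, received TTL = 86
Hops = initial TTL - received TTL
Hops = 128 - 86 = 42

42


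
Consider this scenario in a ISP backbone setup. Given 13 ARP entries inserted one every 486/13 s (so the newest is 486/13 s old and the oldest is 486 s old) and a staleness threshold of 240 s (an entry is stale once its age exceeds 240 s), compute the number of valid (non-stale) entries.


Ages are k * 486/13 s for k = 1..13 (spacing = 37.3846 s).
Entry k is valid iff k * 486/13 <= 240 iff k <= 13 * 240 / 486 = 6.4198
n_valid = floor(6.4198) = 6
(n_stale = 13 - 6 = 7)

6


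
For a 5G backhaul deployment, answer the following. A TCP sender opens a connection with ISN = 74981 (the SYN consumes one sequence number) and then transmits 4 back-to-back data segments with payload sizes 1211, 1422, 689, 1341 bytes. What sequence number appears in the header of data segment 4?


The SYN occupies sequence number ISN = 74981, so the first data byte is ISN + 1 = 74982.
SEQ of data segment i = (ISN + 1) + sum of payload sizes of segments 1..i-1.
Segment 1: SEQ = 74982, payload = 1211 bytes
Segment 2: SEQ = 76193, payload = 1422 bytes
Segment 3: SEQ = 77615, payload = 689 bytes
Segment 4: SEQ = 78304, payload = 1341 bytes
SEQ of segment 4 = 74982 + 1211 + 1422 + 689 = 78304

78304


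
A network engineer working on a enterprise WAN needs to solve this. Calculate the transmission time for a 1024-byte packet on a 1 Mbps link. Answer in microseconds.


Given: packet = 1024 bytes, bandwidth = 1 Mbps
Packet in bits = 1024 * 8 = 8192 bits
Bandwidth = 1 * 10^6 = 1000000 bps
Time = 8192 / 1000000 seconds
Time in us = 8192 * 10^6 / 1000000 = 8192

8192


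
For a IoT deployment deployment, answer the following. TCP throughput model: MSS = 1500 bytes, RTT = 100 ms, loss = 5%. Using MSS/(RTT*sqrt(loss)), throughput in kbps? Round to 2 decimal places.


Given: MSS = 1500 bytes, RTT = 100 ms, loss = 5%
RTT in seconds = 100 / 1000 = 0.1
Loss rate = 5% = 0.05
sqrt(loss) = sqrt(0.05) = 0.223606797750
Throughput (bytes/s) = 1500 / (0.1 * 0.223606797750) = 67082.0393
Throughput (kbps) = 67082.0393 * 8 / 1000 = 536.656315 -> 536.66 kbps (2 dp)

536.66


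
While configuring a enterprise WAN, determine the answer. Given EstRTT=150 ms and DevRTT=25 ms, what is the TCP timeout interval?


Given: EstRTT = 150 ms, DevRTT = 25 ms
Timeout = EstRTT + 4 * DevRTT
4 * DevRTT = 4 * 25 = 100
Timeout = 150 + 100 = 250 ms

250


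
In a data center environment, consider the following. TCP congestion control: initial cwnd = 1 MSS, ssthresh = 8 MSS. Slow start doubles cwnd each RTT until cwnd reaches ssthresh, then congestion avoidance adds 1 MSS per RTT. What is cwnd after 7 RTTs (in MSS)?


RTT 0: cwnd = 1 MSS (initial)
RTT 1: cwnd = 2 MSS (slow start, doubled)
RTT 2: cwnd = 4 MSS (slow start, doubled)
RTT 3: cwnd = 8 MSS (slow start, doubled)
RTT 4: cwnd = 9 MSS (congestion avoidance, +1)
RTT 5: cwnd = 10 MSS (congestion avoidance, +1)
RTT 6: cwnd = 11 MSS (congestion avoidance, +1)
RTT 7: cwnd = 12 MSS (congestion avoidance, +1)

12


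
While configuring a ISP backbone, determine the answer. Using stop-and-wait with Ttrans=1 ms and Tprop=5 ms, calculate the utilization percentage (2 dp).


Given: Ttrans = 1 ms, Tprop = 5 ms
RTT = 2 * Tprop = 2 * 5 = 10 ms
U = Ttrans / (Ttrans + RTT)
U = 1 / (1 + 10)
U = 1 / 11 = 0.090909
U% = 9.09%

9.09


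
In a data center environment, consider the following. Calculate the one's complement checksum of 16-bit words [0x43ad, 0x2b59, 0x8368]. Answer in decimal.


Given words: [0x43ad, 0x2b59, 0x8368]
Step 1: Sum all words
Raw sum = 17325 + 11097 + 33640 = 62062
One's complement = ~62062 & 0xFFFF = 3473

3473


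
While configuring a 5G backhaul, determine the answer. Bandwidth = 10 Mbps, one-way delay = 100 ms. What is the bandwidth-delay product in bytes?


Given: bandwidth = 10 Mbps, delay = 100 ms
BDP in bits = 10 * 10^6 * 100 / 1000
BDP in bits = 1000000
BDP in bytes = 1000000 / 8 = 125000

125000


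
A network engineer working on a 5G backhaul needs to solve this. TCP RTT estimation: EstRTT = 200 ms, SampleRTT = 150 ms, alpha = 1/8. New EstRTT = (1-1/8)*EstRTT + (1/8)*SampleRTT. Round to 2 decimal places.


Given: EstRTT = 200 ms, SampleRTT = 150 ms, alpha = 1/8
New EstRTT = (1 - alpha) * EstRTT + alpha * SampleRTT
(7/8) * 200 = 175
(1/8) * 150 = 18.75
New EstRTT = 175 + 18.75 = 193.75 ms -> 193.75 ms (2 dp)

193.75


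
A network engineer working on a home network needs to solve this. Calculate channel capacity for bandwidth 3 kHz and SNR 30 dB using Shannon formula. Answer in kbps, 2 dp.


Given: B = 3 kHz, SNR = 30 dB
SNR linear = 10^(30/10) = 1000
1 + SNR = 1001
log2(1001) = 9.9672262588
C = 3 * 1000 * 9.9672262588 = 29901.6788 bps
C = 29.901679 kbps -> 29.90 kbps (2 dp)

29.90


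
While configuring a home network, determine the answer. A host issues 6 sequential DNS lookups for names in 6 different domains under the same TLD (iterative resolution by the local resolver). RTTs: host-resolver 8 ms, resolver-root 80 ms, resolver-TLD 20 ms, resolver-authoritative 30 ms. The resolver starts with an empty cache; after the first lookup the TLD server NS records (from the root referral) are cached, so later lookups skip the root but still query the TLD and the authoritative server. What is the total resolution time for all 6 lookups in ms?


Lookup 1 (cold cache): local + root + TLD + auth = 8 + 80 + 20 + 30 = 138 ms
Lookups 2..6 (TLD NS cached -> skip root; new domain -> still ask TLD and auth): local + TLD + auth = 8 + 20 + 30 = 58 ms each
Remaining 5 lookups: 5 * 58 = 290 ms
Total = 138 + 290 = 428 ms

428


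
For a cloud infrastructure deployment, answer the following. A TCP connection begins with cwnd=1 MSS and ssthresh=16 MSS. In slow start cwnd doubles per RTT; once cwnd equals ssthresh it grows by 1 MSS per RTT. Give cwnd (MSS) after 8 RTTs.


RTT 0: cwnd = 1 MSS (initial)
RTT 1: cwnd = 2 MSS (slow start, doubled)
RTT 2: cwnd = 4 MSS (slow start, doubled)
RTT 3: cwnd = 8 MSS (slow start, doubled)
RTT 4: cwnd = 16 MSS (slow start, doubled)
RTT 5: cwnd = 17 MSS (congestion avoidance, +1)
RTT 6: cwnd = 18 MSS (congestion avoidance, +1)
RTT 7: cwnd = 19 MSS (congestion avoidance, +1)
RTT 8: cwnd = 20 MSS (congestion avoidance, +1)

20


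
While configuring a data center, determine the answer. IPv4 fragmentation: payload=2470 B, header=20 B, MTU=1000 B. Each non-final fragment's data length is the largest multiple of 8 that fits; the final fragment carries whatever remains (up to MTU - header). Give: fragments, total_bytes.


Max data per non-final fragment = floor((MTU - header)/8)*8 = floor((1000 - 20)/8)*8 = floor(980/8)*8 = 976 B
Final fragment needs no 8-byte alignment: it can carry up to MTU - header = 980 B
Non-final fragments needed = ceil((payload - 980) / 976) = ceil(1490/976) = ceil(1.5266) = 2
Number of fragments = 2 + 1 = 3
Fragment sizes (data): 2 * 976 B + 518 B (last, 518 <= 980 OK)
Total bytes sent = payload + n_frags * header = 2470 + 3*20 = 2470 + 60 = 2530 B

3, 2530


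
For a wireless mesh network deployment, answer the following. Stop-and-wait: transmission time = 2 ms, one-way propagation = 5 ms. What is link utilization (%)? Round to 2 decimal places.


Given: Ttrans = 2 ms, Tprop = 5 ms
RTT = 2 * Tprop = 2 * 5 = 10 ms
U = Ttrans / (Ttrans + RTT)
U = 2 / (2 + 10)
U = 2 / 12 = 0.166667
U% = 16.67%

16.67


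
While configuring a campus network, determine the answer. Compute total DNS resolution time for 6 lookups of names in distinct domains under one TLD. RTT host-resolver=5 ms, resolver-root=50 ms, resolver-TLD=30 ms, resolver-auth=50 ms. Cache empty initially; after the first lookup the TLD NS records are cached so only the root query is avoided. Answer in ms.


Lookup 1 (cold cache): local + root + TLD + auth = 5 + 50 + 30 + 50 = 135 ms
Lookups 2..6 (TLD NS cached -> skip root; new domain -> still ask TLD and auth): local + TLD + auth = 5 + 30 + 50 = 85 ms each
Remaining 5 lookups: 5 * 85 = 425 ms
Total = 135 + 425 = 560 ms

560


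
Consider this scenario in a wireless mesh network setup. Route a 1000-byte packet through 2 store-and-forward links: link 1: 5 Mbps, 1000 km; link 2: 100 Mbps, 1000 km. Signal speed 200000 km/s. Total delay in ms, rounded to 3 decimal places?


Packet = 1000 bytes = 8000 bits. Store-and-forward: sum (t_trans + t_prop) per link.
Link 1: t_trans = 8000/(5*10^6) s = 1.6000 ms; t_prop = 1000/200000 s = 5.0000 ms; subtotal = 6.6000 ms
Link 2: t_trans = 8000/(100*10^6) s = 0.0800 ms; t_prop = 1000/200000 s = 5.0000 ms; subtotal = 5.0800 ms
End-to-end = 6.6000 + 5.0800 = 11.6800 ms -> 11.680 ms (3 dp)

11.680


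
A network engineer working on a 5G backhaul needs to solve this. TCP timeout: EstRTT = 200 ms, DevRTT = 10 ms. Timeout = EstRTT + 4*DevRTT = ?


Given: EstRTT = 200 ms, DevRTT = 10 ms
Timeout = EstRTT + 4 * DevRTT
4 * DevRTT = 4 * 10 = 40
Timeout = 200 + 40 = 240 ms

240


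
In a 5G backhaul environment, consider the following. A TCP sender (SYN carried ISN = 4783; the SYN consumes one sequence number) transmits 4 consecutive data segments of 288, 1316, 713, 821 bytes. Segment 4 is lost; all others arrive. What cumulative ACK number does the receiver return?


SYN uses sequence number 4783; first data byte = ISN + 1 = 4784.
Segment 1: SEQ = 4784, len = 288 B, covers [4784, 5071]
Segment 2: SEQ = 5072, len = 1316 B, covers [5072, 6387]
Segment 3: SEQ = 6388, len = 713 B, covers [6388, 7100]
Segment 4: SEQ = 7101, len = 821 B, covers [7101, 7921] [LOST]
In-order data received: bytes [4784, 7100] (segments 1..3).
Segment 4 missing -> gap begins at byte 7101.
Cumulative ACK = next expected in-order byte = 4784 + 288 + 1316 + 713 = 7101

7101


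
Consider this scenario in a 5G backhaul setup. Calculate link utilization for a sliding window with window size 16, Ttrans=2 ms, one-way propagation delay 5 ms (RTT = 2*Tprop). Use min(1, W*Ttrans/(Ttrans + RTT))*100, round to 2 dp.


Given: W = 16, Ttrans = 2 ms, RTT = 10 ms (= 2 * Tprop, Tprop = 5 ms)
Cycle time = Ttrans + RTT = 2 + 10 = 12 ms (first packet sent until its ACK returns)
W * Ttrans = 16 * 2 = 32 ms of sending per cycle
W * Ttrans / (Ttrans + RTT) = 32 / 12 = 2.666667
U = min(1, 2.666667) = 1.000000
U% = 100.00%

100.00


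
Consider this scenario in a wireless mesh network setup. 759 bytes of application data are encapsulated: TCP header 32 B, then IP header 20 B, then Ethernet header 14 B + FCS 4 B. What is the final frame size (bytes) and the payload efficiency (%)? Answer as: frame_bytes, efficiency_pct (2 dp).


TCP segment = 759 + 32 = 791 B
IP packet = 791 + 20 = 811 B
Ethernet frame = 811 + 14 + 4 = 829 B
Efficiency = app / frame = 759 / 829 = 0.915561 = 91.5561% -> 91.56% (2 dp)

829, 91.56


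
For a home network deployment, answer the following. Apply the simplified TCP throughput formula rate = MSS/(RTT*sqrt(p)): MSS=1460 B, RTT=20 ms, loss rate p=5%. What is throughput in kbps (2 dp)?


Given: MSS = 1460 bytes, RTT = 20 ms, loss = 5%
RTT in seconds = 20 / 1000 = 0.02
Loss rate = 5% = 0.05
sqrt(loss) = sqrt(0.05) = 0.223606797750
Throughput (bytes/s) = 1460 / (0.02 * 0.223606797750) = 326465.9247
Throughput (kbps) = 326465.9247 * 8 / 1000 = 2611.727398 -> 2611.73 kbps (2 dp)

2611.73


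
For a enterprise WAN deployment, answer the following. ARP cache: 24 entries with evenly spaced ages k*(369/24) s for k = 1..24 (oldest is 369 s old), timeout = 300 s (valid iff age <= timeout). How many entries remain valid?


Ages are k * 369/24 s for k = 1..24 (spacing = 15.3750 s).
Entry k is valid iff k * 369/24 <= 300 iff k <= 24 * 300 / 369 = 19.5122
n_valid = floor(19.5122) = 19
(n_stale = 24 - 19 = 5)

19


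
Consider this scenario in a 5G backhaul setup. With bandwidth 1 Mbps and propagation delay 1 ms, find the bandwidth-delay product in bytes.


Given: bandwidth = 1 Mbps, delay = 1 ms
BDP in bits = 1 * 10^6 * 1 / 1000
BDP in bits = 1000
BDP in bytes = 1000 / 8 = 125

125


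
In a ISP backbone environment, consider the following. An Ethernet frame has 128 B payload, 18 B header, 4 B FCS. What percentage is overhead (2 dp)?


Given: payload = 128 B, header = 18 B, trailer = 4 B
Overhead bytes = header + trailer = 18 + 4 = 22
Total frame = payload + overhead = 128 + 22 = 150
Overhead % = 22 / 150 * 100 = 14.6667% -> 14.67% (2 dp)

14.67


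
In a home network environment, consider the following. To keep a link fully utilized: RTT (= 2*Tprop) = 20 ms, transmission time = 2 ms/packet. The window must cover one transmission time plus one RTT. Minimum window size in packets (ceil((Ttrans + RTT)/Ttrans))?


Given: Ttrans = 2 ms, RTT = 20 ms (= 2 * Tprop, Tprop = 10 ms)
Time until first ACK returns = Ttrans + RTT = 2 + 20 = 22 ms
Need W * Ttrans >= Ttrans + RTT  ->  W >= (Ttrans + RTT) / Ttrans
(Ttrans + RTT) / Ttrans = 22 / 2 = 11
W_min = ceil(11) = 11

11


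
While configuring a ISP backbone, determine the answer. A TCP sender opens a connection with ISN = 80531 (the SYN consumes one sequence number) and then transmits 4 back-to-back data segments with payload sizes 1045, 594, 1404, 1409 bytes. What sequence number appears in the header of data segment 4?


The SYN occupies sequence number ISN = 80531, so the first data byte is ISN + 1 = 80532.
SEQ of data segment i = (ISN + 1) + sum of payload sizes of segments 1..i-1.
Segment 1: SEQ = 80532, payload = 1045 bytes
Segment 2: SEQ = 81577, payload = 594 bytes
Segment 3: SEQ = 82171, payload = 1404 bytes
Segment 4: SEQ = 83575, payload = 1409 bytes
SEQ of segment 4 = 80532 + 1045 + 594 + 1404 = 83575

83575


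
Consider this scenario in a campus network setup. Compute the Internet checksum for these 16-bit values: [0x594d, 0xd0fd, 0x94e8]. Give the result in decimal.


Given words: [0x594d, 0xd0fd, 0x94e8]
Step 1: Sum all words
Raw sum = 22861 + 53501 + 38120 = 114482
Step 2: Fold carry: (48946 + 1) = 48947
One's complement = ~48947 & 0xFFFF = 16588

16588


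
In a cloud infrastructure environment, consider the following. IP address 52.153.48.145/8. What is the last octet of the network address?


Given: IP = 52.153.48.145, prefix = /8
Subnet mask = 255.0.0.0
Last octet of IP: 145
Last octet of mask: 0
Network last octet = 145 AND 0 = 0

0


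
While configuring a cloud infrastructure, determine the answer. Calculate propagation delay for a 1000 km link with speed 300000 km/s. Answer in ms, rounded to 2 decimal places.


Given: distance = 1000 km, speed = 300000 km/s
Delay = distance / speed = 1000 / 300000 seconds
Delay in ms = 1000 * 1000 / 300000
Delay = 3.3333 ms
Rounded to 2 dp = 3.33 ms

3.33


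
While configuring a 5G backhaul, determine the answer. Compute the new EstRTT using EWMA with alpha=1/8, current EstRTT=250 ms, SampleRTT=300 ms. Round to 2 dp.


Given: EstRTT = 250 ms, SampleRTT = 300 ms, alpha = 1/8
New EstRTT = (1 - alpha) * EstRTT + alpha * SampleRTT
(7/8) * 250 = 218.75
(1/8) * 300 = 37.5
New EstRTT = 218.75 + 37.5 = 256.25 ms -> 256.25 ms (2 dp)

256.25


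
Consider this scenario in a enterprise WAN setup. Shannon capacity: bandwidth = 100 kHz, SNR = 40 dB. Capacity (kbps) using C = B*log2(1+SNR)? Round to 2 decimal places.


Given: B = 100 kHz, SNR = 40 dB
SNR linear = 10^(40/10) = 10000
1 + SNR = 10001
log2(10001) = 13.2878566418
C = 100 * 1000 * 13.2878566418 = 1328785.6642 bps
C = 1328.785664 kbps -> 1328.79 kbps (2 dp)

1328.79


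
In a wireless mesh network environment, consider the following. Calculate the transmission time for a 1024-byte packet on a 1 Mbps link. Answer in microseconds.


Given: packet = 1024 bytes, bandwidth = 1 Mbps
Packet in bits = 1024 * 8 = 8192 bits
Bandwidth = 1 * 10^6 = 1000000 bps
Time = 8192 / 1000000 seconds
Time in us = 8192 * 10^6 / 1000000 = 8192

8192


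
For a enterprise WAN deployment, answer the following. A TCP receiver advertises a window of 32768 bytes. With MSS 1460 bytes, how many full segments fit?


Given: RWND = 32768 bytes, MSS = 1460 bytes
Full segments = floor(RWND / MSS)
Full segments = floor(32768 / 1460)
Full segments = floor(22.4438) = 22

22


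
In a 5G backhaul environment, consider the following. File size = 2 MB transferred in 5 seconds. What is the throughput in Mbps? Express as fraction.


Given: file = 2 MB, time = 5 s
File in Mb = 2 * 8 = 16 Mb
Throughput = 16 / 5 Mbps
Throughput = 16/5 Mbps

16/5


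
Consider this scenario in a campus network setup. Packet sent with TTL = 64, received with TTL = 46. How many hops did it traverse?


Given: initial TTL = 64, received TTL = 46
Hops = initial TTL - received TTL
Hops = 64 - 46 = 18

18


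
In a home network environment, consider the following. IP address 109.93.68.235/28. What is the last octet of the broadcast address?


Given: IP = 109.93.68.235, prefix = /28
Host bits = 32 - 28 = 4
Network last octet = 235 AND mask = 224
Host part size = 2^4 - 1 = 15
Broadcast last octet = 224 OR 15 = 239

239


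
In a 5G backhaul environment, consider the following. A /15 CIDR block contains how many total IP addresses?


Given: CIDR prefix /15
Host bits = 32 - 15 = 17
Total addresses = 2^17 = 131072

131072


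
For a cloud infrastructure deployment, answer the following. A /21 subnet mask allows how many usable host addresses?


Given: subnet mask /21
Host bits = 32 - 21 = 11
Total addresses = 2^11 = 2048
Usable hosts = 2048 - 2 (network + broadcast) = 2046

2046


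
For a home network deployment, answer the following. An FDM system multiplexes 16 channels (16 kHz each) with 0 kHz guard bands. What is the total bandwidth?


Given: 16 channels, 16 kHz each, guard = 0 kHz
Channel bandwidth = 16 * 16 = 256 kHz
Guard bands = 15 gaps * 0 kHz = 0 kHz
Total = 256 + 0 = 256 kHz

256


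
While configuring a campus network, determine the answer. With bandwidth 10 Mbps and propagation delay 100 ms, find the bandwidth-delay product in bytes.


Given: bandwidth = 10 Mbps, delay = 100 ms
BDP in bits = 10 * 10^6 * 100 / 1000
BDP in bits = 1000000
BDP in bytes = 1000000 / 8 = 125000

125000


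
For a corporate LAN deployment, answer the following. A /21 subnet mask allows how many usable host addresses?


Given: subnet mask /21
Host bits = 32 - 21 = 11
Total addresses = 2^11 = 2048
Usable hosts = 2048 - 2 (network + broadcast) = 2046

2046


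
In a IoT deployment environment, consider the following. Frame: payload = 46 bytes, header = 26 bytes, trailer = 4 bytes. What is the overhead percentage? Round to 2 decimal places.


Given: payload = 46 B, header = 26 B, trailer = 4 B
Overhead bytes = header + trailer = 26 + 4 = 30
Total frame = payload + overhead = 46 + 30 = 76
Overhead % = 30 / 76 * 100 = 39.4737% -> 39.47% (2 dp)

39.47


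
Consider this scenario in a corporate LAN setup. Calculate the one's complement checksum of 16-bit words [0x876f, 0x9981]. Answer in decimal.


Given words: [0x876f, 0x9981]
Step 1: Sum all words
Raw sum = 34671 + 39297 = 73968
Step 2: Fold carry: (8432 + 1) = 8433
One's complement = ~8433 & 0xFFFF = 57102

57102


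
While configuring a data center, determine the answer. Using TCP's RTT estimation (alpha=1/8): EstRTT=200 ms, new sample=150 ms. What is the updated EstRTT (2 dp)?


Given: EstRTT = 200 ms, SampleRTT = 150 ms, alpha = 1/8
New EstRTT = (1 - alpha) * EstRTT + alpha * SampleRTT
(7/8) * 200 = 175
(1/8) * 150 = 18.75
New EstRTT = 175 + 18.75 = 193.75 ms -> 193.75 ms (2 dp)

193.75


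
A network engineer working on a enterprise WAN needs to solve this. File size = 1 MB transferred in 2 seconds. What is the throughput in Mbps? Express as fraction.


Given: file = 1 MB, time = 2 s
File in Mb = 1 * 8 = 8 Mb
Throughput = 8 / 2 Mbps
Throughput = 4 Mbps

4


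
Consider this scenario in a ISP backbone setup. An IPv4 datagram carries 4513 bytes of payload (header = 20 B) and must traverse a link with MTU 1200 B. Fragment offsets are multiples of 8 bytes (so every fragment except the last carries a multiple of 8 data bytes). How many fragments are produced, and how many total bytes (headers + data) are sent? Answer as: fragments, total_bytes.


Max data per non-final fragment = floor((MTU - header)/8)*8 = floor((1200 - 20)/8)*8 = floor(1180/8)*8 = 1176 B
Final fragment needs no 8-byte alignment: it can carry up to MTU - header = 1180 B
Non-final fragments needed = ceil((payload - 1180) / 1176) = ceil(3333/1176) = ceil(2.8342) = 3
Number of fragments = 3 + 1 = 4
Fragment sizes (data): 3 * 1176 B + 985 B (last, 985 <= 1180 OK)
Total bytes sent = payload + n_frags * header = 4513 + 4*20 = 4513 + 80 = 4593 B

4, 4593


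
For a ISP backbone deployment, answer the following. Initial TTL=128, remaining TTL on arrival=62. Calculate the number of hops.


Given: initial TTL = 128, received TTL = 62
Hops = initial TTL - received TTL
Hops = 128 - 62 = 66

66


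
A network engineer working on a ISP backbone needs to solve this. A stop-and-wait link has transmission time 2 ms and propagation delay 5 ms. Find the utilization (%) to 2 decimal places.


Given: Ttrans = 2 ms, Tprop = 5 ms
RTT = 2 * Tprop = 2 * 5 = 10 ms
U = Ttrans / (Ttrans + RTT)
U = 2 / (2 + 10)
U = 2 / 12 = 0.166667
U% = 16.67%

16.67


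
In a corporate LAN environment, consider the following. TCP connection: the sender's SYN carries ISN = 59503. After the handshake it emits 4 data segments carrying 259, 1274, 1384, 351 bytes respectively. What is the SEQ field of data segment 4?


The SYN occupies sequence number ISN = 59503, so the first data byte is ISN + 1 = 59504.
SEQ of data segment i = (ISN + 1) + sum of payload sizes of segments 1..i-1.
Segment 1: SEQ = 59504, payload = 259 bytes
Segment 2: SEQ = 59763, payload = 1274 bytes
Segment 3: SEQ = 61037, payload = 1384 bytes
Segment 4: SEQ = 62421, payload = 351 bytes
SEQ of segment 4 = 59504 + 259 + 1274 + 1384 = 62421

62421


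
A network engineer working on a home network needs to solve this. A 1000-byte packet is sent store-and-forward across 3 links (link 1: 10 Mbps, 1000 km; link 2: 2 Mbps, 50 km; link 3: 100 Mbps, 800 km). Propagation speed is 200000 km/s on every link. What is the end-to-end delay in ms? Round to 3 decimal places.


Packet = 1000 bytes = 8000 bits. Store-and-forward: sum (t_trans + t_prop) per link.
Link 1: t_trans = 8000/(10*10^6) s = 0.8000 ms; t_prop = 1000/200000 s = 5.0000 ms; subtotal = 5.8000 ms
Link 2: t_trans = 8000/(2*10^6) s = 4.0000 ms; t_prop = 50/200000 s = 0.2500 ms; subtotal = 4.2500 ms
Link 3: t_trans = 8000/(100*10^6) s = 0.0800 ms; t_prop = 800/200000 s = 4.0000 ms; subtotal = 4.0800 ms
End-to-end = 5.8000 + 4.2500 + 4.0800 = 14.1300 ms -> 14.130 ms (3 dp)

14.130


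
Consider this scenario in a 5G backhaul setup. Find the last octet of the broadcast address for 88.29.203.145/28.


Given: IP = 88.29.203.145, prefix = /28
Host bits = 32 - 28 = 4
Network last octet = 145 AND mask = 144
Host part size = 2^4 - 1 = 15
Broadcast last octet = 144 OR 15 = 159

159


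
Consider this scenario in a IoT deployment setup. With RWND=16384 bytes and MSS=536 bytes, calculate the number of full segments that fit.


Given: RWND = 16384 bytes, MSS = 536 bytes
Full segments = floor(RWND / MSS)
Full segments = floor(16384 / 536)
Full segments = floor(30.5672) = 30

30


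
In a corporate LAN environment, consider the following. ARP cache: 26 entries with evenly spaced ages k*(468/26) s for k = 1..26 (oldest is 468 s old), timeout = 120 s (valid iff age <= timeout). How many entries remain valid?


Ages are k * 468/26 s for k = 1..26 (spacing = 18.0000 s).
Entry k is valid iff k * 468/26 <= 120 iff k <= 26 * 120 / 468 = 6.6667
n_valid = floor(6.6667) = 6
(n_stale = 26 - 6 = 20)

6


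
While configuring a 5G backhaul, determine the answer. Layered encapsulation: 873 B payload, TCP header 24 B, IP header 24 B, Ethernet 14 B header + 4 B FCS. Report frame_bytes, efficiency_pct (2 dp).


TCP segment = 873 + 24 = 897 B
IP packet = 897 + 24 = 921 B
Ethernet frame = 921 + 14 + 4 = 939 B
Efficiency = app / frame = 873 / 939 = 0.929712 = 92.9712% -> 92.97% (2 dp)

939, 92.97


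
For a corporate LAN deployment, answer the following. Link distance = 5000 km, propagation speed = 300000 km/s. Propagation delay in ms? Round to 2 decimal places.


Given: distance = 5000 km, speed = 300000 km/s
Delay = distance / speed = 5000 / 300000 seconds
Delay in ms = 5000 * 1000 / 300000
Delay = 16.6667 ms
Rounded to 2 dp = 16.67 ms

16.67


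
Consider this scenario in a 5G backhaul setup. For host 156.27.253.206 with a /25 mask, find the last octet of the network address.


Given: IP = 156.27.253.206, prefix = /25
Subnet mask = 255.255.255.128
Last octet of IP: 206
Last octet of mask: 128
Network last octet = 206 AND 128 = 128

128


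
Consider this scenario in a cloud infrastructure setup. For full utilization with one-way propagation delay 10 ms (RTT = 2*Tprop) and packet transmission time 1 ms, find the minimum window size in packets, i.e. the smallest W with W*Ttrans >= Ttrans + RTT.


Given: Ttrans = 1 ms, RTT = 20 ms (= 2 * Tprop, Tprop = 10 ms)
Time until first ACK returns = Ttrans + RTT = 1 + 20 = 21 ms
Need W * Ttrans >= Ttrans + RTT  ->  W >= (Ttrans + RTT) / Ttrans
(Ttrans + RTT) / Ttrans = 21 / 1 = 21
W_min = ceil(21) = 21

21
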